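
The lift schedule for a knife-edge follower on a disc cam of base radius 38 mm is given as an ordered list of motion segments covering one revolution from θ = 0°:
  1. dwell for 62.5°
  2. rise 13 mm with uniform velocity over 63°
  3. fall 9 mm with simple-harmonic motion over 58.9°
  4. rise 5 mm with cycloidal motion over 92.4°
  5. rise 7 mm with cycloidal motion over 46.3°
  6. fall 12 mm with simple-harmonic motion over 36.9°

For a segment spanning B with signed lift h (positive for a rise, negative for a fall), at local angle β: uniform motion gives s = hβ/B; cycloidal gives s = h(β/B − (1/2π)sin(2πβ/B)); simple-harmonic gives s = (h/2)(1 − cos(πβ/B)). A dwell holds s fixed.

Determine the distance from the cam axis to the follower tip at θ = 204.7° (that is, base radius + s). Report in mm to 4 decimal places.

seg 1 [0°–62.5°] dwell: s stays 0.0000
seg 2 [62.5°–125.5°] uniform, h=13: full span → s += 13 → s = 13.0000
seg 3 [125.5°–184.4°] simple-harmonic, h=-9: full span → s += -9 → s = 4.0000
seg 4 [184.4°–276.8°] cycloidal, h=5: θ=204.7° here. β=20.3, B=92.4. 5·(0.2197 − sin(2π·0.2197)/(2π)) = 0.3171 → s = 4.3171
radial distance = base radius + s = 38 + 4.3171 = 42.3171

42.3171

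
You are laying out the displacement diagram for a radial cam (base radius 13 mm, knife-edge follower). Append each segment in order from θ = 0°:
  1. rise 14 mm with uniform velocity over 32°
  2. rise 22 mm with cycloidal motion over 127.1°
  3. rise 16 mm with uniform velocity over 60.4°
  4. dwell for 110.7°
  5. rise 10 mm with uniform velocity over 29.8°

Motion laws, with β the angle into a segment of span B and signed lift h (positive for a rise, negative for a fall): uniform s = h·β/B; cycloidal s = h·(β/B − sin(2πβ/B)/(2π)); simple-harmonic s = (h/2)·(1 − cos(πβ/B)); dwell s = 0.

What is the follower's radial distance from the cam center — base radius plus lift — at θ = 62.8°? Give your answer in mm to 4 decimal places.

seg 1 [0°–32°] uniform, h=14: full span → s += 14 → s = 14.0000
seg 2 [32°–159.1°] cycloidal, h=22: θ=62.8° here. β=30.8, B=127.1. 22·(0.2423 − sin(2π·0.2423)/(2π)) = 1.8339 → s = 15.8339
radial distance = base radius + s = 13 + 15.8339 = 28.8339

28.8339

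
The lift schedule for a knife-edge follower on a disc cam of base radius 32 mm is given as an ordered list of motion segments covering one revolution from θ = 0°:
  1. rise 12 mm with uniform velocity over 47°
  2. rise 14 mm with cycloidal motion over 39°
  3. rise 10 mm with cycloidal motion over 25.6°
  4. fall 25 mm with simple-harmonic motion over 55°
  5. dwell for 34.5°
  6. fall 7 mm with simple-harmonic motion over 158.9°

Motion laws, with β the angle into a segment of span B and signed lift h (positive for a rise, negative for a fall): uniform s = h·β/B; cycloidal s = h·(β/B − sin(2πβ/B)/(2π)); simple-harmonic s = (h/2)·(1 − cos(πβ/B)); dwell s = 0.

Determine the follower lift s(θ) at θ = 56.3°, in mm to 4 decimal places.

seg 1 [0°–47°] uniform, h=12: full span → s += 12 → s = 12.0000
seg 2 [47°–86°] cycloidal, h=14: θ=56.3° here. β=9.3, B=39. 14·(0.2385 − sin(2π·0.2385)/(2π)) = 1.1161 → s = 13.1161

13.1161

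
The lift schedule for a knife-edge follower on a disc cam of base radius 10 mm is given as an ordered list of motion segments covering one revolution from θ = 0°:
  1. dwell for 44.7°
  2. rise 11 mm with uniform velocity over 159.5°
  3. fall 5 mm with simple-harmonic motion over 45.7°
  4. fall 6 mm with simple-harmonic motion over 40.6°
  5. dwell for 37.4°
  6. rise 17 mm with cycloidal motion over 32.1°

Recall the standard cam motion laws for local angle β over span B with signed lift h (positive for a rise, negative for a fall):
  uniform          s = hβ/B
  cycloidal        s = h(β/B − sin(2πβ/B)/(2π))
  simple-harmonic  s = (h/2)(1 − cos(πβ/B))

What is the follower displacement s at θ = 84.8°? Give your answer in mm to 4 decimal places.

seg 1 [0°–44.7°] dwell: s stays 0.0000
seg 2 [44.7°–204.2°] uniform, h=11: θ=84.8° here. β=40.1, B=159.5. 11·40.1/159.5 = 2.7655 → s = 2.7655

2.7655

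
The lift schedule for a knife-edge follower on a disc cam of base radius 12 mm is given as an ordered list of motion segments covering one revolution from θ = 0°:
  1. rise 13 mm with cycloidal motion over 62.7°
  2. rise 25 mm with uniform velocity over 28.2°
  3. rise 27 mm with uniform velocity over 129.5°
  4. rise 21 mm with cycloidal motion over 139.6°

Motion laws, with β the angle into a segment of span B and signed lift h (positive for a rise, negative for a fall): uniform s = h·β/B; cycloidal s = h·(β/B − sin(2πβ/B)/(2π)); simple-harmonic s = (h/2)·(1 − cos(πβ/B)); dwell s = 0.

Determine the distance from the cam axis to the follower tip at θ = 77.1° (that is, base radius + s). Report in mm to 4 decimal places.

seg 1 [0°–62.7°] cycloidal, h=13: full span → s += 13 → s = 13.0000
seg 2 [62.7°–90.9°] uniform, h=25: θ=77.1° here. β=14.4, B=28.2. 25·14.4/28.2 = 12.7660 → s = 25.7660
radial distance = base radius + s = 12 + 25.7660 = 37.7660

37.7660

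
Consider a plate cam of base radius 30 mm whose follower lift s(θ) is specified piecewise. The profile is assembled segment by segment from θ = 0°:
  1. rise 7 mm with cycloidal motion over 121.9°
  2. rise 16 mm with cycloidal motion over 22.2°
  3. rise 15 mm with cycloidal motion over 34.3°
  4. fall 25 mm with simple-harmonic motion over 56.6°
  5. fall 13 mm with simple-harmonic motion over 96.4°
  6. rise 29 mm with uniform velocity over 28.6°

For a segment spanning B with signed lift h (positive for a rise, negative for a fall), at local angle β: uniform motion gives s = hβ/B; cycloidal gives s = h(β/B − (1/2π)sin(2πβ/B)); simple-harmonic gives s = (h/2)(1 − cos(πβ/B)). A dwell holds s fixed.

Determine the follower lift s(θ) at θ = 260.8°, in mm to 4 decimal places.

seg 1 [0°–121.9°] cycloidal, h=7: full span → s += 7 → s = 7.0000
seg 2 [121.9°–144.1°] cycloidal, h=16: full span → s += 16 → s = 23.0000
seg 3 [144.1°–178.4°] cycloidal, h=15: full span → s += 15 → s = 38.0000
seg 4 [178.4°–235°] simple-harmonic, h=-25: full span → s += -25 → s = 13.0000
seg 5 [235°–331.4°] simple-harmonic, h=-13: θ=260.8° here. β=25.8, B=96.4. -13/2·(1 − cos(π·0.2676)) = -2.1654 → s = 10.8346

10.8346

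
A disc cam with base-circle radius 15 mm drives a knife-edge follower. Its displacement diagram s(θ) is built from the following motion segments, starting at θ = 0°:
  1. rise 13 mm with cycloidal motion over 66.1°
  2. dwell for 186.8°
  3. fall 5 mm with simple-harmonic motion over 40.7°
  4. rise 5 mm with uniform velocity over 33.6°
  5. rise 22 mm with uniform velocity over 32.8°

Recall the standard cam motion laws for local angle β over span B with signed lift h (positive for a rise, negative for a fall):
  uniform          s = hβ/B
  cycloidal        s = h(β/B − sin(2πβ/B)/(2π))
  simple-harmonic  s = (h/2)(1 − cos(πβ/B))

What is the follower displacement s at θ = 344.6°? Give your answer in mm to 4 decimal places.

seg 1 [0°–66.1°] cycloidal, h=13: full span → s += 13 → s = 13.0000
seg 2 [66.1°–252.9°] dwell: s stays 13.0000
seg 3 [252.9°–293.6°] simple-harmonic, h=-5: full span → s += -5 → s = 8.0000
seg 4 [293.6°–327.2°] uniform, h=5: full span → s += 5 → s = 13.0000
seg 5 [327.2°–360°] uniform, h=22: θ=344.6° here. β=17.4, B=32.8. 22·17.4/32.8 = 11.6707 → s = 24.6707

24.6707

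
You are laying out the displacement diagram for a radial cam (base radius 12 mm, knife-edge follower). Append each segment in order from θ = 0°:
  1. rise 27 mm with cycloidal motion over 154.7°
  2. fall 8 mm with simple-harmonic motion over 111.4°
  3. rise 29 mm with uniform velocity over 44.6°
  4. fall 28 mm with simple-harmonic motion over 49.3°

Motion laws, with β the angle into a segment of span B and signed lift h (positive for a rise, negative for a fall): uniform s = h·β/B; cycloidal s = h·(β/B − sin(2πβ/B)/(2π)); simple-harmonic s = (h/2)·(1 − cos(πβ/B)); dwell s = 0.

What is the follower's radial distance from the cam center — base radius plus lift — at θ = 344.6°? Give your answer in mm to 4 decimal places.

seg 1 [0°–154.7°] cycloidal, h=27: full span → s += 27 → s = 27.0000
seg 2 [154.7°–266.1°] simple-harmonic, h=-8: full span → s += -8 → s = 19.0000
seg 3 [266.1°–310.7°] uniform, h=29: full span → s += 29 → s = 48.0000
seg 4 [310.7°–360°] simple-harmonic, h=-28: θ=344.6° here. β=33.9, B=49.3. -28/2·(1 − cos(π·0.6876)) = -21.7826 → s = 26.2174
radial distance = base radius + s = 12 + 26.2174 = 38.2174

38.2174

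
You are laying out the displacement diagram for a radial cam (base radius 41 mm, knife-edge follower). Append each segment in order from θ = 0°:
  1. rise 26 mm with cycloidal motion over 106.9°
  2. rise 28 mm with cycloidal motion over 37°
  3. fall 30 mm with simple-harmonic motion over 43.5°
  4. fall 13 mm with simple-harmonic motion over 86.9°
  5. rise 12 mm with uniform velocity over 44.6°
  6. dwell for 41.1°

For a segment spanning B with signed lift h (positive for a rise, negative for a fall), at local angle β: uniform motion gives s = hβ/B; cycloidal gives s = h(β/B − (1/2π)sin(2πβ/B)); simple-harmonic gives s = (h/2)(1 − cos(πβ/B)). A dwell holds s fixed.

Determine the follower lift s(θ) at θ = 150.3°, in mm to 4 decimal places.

seg 1 [0°–106.9°] cycloidal, h=26: full span → s += 26 → s = 26.0000
seg 2 [106.9°–143.9°] cycloidal, h=28: full span → s += 28 → s = 54.0000
seg 3 [143.9°–187.4°] simple-harmonic, h=-30: θ=150.3° here. β=6.4, B=43.5. -30/2·(1 − cos(π·0.1471)) = -1.5740 → s = 52.4260

52.4260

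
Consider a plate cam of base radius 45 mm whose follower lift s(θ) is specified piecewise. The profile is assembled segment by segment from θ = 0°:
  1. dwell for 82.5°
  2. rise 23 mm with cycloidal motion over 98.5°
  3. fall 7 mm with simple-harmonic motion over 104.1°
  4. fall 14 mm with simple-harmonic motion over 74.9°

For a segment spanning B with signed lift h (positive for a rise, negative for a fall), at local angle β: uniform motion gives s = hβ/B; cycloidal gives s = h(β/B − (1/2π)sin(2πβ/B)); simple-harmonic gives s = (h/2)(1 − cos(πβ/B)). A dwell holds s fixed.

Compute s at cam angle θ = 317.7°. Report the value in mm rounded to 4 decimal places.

seg 1 [0°–82.5°] dwell: s stays 0.0000
seg 2 [82.5°–181°] cycloidal, h=23: full span → s += 23 → s = 23.0000
seg 3 [181°–285.1°] simple-harmonic, h=-7: full span → s += -7 → s = 16.0000
seg 4 [285.1°–360°] simple-harmonic, h=-14: θ=317.7° here. β=32.6, B=74.9. -14/2·(1 − cos(π·0.4352)) = -5.5858 → s = 10.4142

10.4142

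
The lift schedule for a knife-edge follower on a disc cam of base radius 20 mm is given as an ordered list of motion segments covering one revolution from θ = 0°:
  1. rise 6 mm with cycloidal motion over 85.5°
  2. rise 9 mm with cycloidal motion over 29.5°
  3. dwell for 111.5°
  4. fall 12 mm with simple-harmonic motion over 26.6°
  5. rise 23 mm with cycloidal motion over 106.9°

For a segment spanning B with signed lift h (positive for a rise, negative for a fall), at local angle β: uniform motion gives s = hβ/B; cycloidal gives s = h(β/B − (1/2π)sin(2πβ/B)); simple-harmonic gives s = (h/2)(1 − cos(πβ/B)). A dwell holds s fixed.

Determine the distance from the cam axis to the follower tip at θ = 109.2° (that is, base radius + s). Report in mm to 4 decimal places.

seg 1 [0°–85.5°] cycloidal, h=6: full span → s += 6 → s = 6.0000
seg 2 [85.5°–115°] cycloidal, h=9: θ=109.2° here. β=23.7, B=29.5. 9·(0.8034 − sin(2π·0.8034)/(2π)) = 8.5831 → s = 14.5831
radial distance = base radius + s = 20 + 14.5831 = 34.5831

34.5831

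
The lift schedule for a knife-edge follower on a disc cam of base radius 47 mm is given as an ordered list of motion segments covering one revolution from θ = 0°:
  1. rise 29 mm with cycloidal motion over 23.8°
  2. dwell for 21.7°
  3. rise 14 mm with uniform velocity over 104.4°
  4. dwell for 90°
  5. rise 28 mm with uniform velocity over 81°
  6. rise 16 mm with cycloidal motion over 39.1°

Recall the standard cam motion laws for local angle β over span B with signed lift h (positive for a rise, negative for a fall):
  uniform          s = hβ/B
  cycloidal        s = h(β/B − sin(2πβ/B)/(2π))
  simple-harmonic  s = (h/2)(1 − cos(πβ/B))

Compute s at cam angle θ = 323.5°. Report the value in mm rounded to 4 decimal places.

seg 1 [0°–23.8°] cycloidal, h=29: full span → s += 29 → s = 29.0000
seg 2 [23.8°–45.5°] dwell: s stays 29.0000
seg 3 [45.5°–149.9°] uniform, h=14: full span → s += 14 → s = 43.0000
seg 4 [149.9°–239.9°] dwell: s stays 43.0000
seg 5 [239.9°–320.9°] uniform, h=28: full span → s += 28 → s = 71.0000
seg 6 [320.9°–360°] cycloidal, h=16: θ=323.5° here. β=2.6, B=39.1. 16·(0.0665 − sin(2π·0.0665)/(2π)) = 0.0307 → s = 71.0307

71.0307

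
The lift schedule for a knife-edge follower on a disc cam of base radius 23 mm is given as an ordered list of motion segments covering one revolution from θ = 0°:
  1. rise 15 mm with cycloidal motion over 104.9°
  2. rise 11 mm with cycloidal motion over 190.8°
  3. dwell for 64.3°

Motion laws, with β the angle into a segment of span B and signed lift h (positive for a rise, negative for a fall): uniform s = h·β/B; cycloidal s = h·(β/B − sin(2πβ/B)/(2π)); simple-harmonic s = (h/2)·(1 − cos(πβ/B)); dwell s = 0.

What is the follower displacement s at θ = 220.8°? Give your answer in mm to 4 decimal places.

seg 1 [0°–104.9°] cycloidal, h=15: full span → s += 15 → s = 15.0000
seg 2 [104.9°–295.7°] cycloidal, h=11: θ=220.8° here. β=115.9, B=190.8. 11·(0.6074 − sin(2π·0.6074)/(2π)) = 7.7760 → s = 22.7760

22.7760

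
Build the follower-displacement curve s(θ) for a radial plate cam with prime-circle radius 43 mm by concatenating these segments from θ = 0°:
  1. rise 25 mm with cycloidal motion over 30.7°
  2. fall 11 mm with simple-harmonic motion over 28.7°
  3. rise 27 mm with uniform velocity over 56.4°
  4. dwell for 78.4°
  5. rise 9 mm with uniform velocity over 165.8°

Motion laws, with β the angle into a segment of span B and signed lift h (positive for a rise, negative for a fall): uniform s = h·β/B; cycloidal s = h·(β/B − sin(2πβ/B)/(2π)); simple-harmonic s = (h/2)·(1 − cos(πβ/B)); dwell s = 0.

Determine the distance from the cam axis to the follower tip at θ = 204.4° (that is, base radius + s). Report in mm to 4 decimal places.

seg 1 [0°–30.7°] cycloidal, h=25: full span → s += 25 → s = 25.0000
seg 2 [30.7°–59.4°] simple-harmonic, h=-11: full span → s += -11 → s = 14.0000
seg 3 [59.4°–115.8°] uniform, h=27: full span → s += 27 → s = 41.0000
seg 4 [115.8°–194.2°] dwell: s stays 41.0000
seg 5 [194.2°–360°] uniform, h=9: θ=204.4° here. β=10.2, B=165.8. 9·10.2/165.8 = 0.5537 → s = 41.5537
radial distance = base radius + s = 43 + 41.5537 = 84.5537

84.5537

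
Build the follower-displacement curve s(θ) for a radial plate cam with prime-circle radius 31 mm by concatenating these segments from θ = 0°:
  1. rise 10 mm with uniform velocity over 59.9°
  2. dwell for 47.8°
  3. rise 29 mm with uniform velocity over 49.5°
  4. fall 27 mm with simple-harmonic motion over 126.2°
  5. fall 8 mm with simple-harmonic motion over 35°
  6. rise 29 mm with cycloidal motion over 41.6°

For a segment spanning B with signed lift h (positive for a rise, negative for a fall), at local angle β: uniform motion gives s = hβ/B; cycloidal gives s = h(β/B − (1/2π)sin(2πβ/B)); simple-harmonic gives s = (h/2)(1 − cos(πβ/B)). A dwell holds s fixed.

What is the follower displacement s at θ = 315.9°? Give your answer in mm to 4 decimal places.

seg 1 [0°–59.9°] uniform, h=10: full span → s += 10 → s = 10.0000
seg 2 [59.9°–107.7°] dwell: s stays 10.0000
seg 3 [107.7°–157.2°] uniform, h=29: full span → s += 29 → s = 39.0000
seg 4 [157.2°–283.4°] simple-harmonic, h=-27: full span → s += -27 → s = 12.0000
seg 5 [283.4°–318.4°] simple-harmonic, h=-8: θ=315.9° here. β=32.5, B=35. -8/2·(1 − cos(π·0.9286)) = -7.8997 → s = 4.1003

4.1003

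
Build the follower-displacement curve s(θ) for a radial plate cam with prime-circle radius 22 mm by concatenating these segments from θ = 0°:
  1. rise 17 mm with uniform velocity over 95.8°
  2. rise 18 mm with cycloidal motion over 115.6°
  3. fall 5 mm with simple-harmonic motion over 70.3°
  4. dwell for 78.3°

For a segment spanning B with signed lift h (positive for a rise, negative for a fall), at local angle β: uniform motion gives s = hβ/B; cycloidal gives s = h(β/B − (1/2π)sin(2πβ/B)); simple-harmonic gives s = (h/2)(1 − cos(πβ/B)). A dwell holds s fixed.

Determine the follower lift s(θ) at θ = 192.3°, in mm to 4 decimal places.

seg 1 [0°–95.8°] uniform, h=17: full span → s += 17 → s = 17.0000
seg 2 [95.8°–211.4°] cycloidal, h=18: θ=192.3° here. β=96.5, B=115.6. 18·(0.8348 − sin(2π·0.8348)/(2π)) = 17.4939 → s = 34.4939

34.4939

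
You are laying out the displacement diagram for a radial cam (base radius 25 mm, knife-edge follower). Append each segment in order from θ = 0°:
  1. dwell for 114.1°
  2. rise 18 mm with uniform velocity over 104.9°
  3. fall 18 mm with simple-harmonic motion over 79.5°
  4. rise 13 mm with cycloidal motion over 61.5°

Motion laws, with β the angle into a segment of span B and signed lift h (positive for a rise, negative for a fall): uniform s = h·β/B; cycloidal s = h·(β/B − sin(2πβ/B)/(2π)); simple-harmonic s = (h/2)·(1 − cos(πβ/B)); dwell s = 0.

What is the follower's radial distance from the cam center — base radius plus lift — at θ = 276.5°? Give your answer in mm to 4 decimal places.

seg 1 [0°–114.1°] dwell: s stays 0.0000
seg 2 [114.1°–219°] uniform, h=18: full span → s += 18 → s = 18.0000
seg 3 [219°–298.5°] simple-harmonic, h=-18: θ=276.5° here. β=57.5, B=79.5. -18/2·(1 − cos(π·0.7233)) = -14.8078 → s = 3.1922
radial distance = base radius + s = 25 + 3.1922 = 28.1922

28.1922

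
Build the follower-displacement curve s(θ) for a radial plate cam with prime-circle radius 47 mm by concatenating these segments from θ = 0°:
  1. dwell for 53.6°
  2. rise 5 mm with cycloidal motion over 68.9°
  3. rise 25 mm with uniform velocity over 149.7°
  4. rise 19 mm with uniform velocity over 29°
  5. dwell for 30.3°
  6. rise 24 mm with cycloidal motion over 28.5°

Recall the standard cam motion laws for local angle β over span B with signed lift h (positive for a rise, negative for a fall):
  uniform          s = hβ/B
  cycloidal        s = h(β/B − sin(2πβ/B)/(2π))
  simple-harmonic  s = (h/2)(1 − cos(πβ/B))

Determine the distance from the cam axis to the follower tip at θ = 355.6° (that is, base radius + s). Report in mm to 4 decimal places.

seg 1 [0°–53.6°] dwell: s stays 0.0000
seg 2 [53.6°–122.5°] cycloidal, h=5: full span → s += 5 → s = 5.0000
seg 3 [122.5°–272.2°] uniform, h=25: full span → s += 25 → s = 30.0000
seg 4 [272.2°–301.2°] uniform, h=19: full span → s += 19 → s = 49.0000
seg 5 [301.2°–331.5°] dwell: s stays 49.0000
seg 6 [331.5°–360°] cycloidal, h=24: θ=355.6° here. β=24.1, B=28.5. 24·(0.8456 − sin(2π·0.8456)/(2π)) = 23.4456 → s = 72.4456
radial distance = base radius + s = 47 + 72.4456 = 119.4456

119.4456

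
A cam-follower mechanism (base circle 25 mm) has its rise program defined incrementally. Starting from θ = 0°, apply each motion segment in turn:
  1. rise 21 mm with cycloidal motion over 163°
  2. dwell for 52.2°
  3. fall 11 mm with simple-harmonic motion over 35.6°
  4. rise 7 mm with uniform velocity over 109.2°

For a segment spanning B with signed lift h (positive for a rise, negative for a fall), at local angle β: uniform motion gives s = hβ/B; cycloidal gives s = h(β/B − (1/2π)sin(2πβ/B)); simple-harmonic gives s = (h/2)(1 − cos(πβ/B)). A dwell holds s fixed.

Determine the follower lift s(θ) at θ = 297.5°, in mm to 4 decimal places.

seg 1 [0°–163°] cycloidal, h=21: full span → s += 21 → s = 21.0000
seg 2 [163°–215.2°] dwell: s stays 21.0000
seg 3 [215.2°–250.8°] simple-harmonic, h=-11: full span → s += -11 → s = 10.0000
seg 4 [250.8°–360°] uniform, h=7: θ=297.5° here. β=46.7, B=109.2. 7·46.7/109.2 = 2.9936 → s = 12.9936

12.9936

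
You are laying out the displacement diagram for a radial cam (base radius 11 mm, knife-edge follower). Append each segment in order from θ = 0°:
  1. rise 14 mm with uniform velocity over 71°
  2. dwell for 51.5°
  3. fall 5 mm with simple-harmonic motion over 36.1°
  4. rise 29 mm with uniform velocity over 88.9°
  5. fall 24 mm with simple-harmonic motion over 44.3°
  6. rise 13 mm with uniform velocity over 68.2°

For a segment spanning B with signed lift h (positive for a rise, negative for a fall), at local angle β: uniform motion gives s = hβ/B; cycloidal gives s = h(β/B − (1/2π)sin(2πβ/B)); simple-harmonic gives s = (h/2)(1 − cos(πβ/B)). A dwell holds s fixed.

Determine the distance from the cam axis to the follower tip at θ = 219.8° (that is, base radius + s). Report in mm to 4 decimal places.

seg 1 [0°–71°] uniform, h=14: full span → s += 14 → s = 14.0000
seg 2 [71°–122.5°] dwell: s stays 14.0000
seg 3 [122.5°–158.6°] simple-harmonic, h=-5: full span → s += -5 → s = 9.0000
seg 4 [158.6°–247.5°] uniform, h=29: θ=219.8° here. β=61.2, B=88.9. 29·61.2/88.9 = 19.9640 → s = 28.9640
radial distance = base radius + s = 11 + 28.9640 = 39.9640

39.9640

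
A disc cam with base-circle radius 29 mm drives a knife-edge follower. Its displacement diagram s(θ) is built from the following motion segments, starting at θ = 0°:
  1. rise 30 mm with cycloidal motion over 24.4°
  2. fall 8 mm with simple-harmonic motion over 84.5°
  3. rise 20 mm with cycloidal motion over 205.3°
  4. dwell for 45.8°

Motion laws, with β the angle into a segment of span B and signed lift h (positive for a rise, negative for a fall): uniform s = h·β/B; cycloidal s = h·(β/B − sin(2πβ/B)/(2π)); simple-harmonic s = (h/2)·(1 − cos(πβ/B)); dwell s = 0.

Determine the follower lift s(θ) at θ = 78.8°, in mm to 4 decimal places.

seg 1 [0°–24.4°] cycloidal, h=30: full span → s += 30 → s = 30.0000
seg 2 [24.4°–108.9°] simple-harmonic, h=-8: θ=78.8° here. β=54.4, B=84.5. -8/2·(1 − cos(π·0.6438)) = -5.7461 → s = 24.2539

24.2539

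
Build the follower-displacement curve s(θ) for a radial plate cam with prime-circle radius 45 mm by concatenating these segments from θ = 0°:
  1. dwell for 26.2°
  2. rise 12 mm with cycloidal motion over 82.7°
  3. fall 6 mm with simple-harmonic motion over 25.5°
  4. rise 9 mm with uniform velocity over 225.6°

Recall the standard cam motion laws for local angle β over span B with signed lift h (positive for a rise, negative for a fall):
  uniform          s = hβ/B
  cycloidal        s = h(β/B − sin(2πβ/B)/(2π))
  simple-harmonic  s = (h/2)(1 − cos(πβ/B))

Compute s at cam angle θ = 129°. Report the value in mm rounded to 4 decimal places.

seg 1 [0°–26.2°] dwell: s stays 0.0000
seg 2 [26.2°–108.9°] cycloidal, h=12: full span → s += 12 → s = 12.0000
seg 3 [108.9°–134.4°] simple-harmonic, h=-6: θ=129° here. β=20.1, B=25.5. -6/2·(1 − cos(π·0.7882)) = -5.3602 → s = 6.6398

6.6398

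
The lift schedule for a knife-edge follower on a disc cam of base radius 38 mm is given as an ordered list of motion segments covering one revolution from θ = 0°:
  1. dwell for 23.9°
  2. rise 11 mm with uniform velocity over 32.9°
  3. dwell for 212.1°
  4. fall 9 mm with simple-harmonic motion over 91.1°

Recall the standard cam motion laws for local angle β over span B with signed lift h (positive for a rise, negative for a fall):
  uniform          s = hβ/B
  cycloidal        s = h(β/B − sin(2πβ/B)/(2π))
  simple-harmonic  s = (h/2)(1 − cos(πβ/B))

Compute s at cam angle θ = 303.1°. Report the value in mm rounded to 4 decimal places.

seg 1 [0°–23.9°] dwell: s stays 0.0000
seg 2 [23.9°–56.8°] uniform, h=11: full span → s += 11 → s = 11.0000
seg 3 [56.8°–268.9°] dwell: s stays 11.0000
seg 4 [268.9°–360°] simple-harmonic, h=-9: θ=303.1° here. β=34.2, B=91.1. -9/2·(1 − cos(π·0.3754)) = -2.7833 → s = 8.2167

8.2167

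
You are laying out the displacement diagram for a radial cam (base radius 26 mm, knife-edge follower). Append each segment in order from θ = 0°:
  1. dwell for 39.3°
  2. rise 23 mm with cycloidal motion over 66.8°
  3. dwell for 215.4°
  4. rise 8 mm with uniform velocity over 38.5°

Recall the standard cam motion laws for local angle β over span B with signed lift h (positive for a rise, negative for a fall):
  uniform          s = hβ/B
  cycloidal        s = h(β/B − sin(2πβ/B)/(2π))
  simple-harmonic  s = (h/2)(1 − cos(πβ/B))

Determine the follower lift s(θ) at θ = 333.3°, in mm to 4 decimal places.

seg 1 [0°–39.3°] dwell: s stays 0.0000
seg 2 [39.3°–106.1°] cycloidal, h=23: full span → s += 23 → s = 23.0000
seg 3 [106.1°–321.5°] dwell: s stays 23.0000
seg 4 [321.5°–360°] uniform, h=8: θ=333.3° here. β=11.8, B=38.5. 8·11.8/38.5 = 2.4519 → s = 25.4519

25.4519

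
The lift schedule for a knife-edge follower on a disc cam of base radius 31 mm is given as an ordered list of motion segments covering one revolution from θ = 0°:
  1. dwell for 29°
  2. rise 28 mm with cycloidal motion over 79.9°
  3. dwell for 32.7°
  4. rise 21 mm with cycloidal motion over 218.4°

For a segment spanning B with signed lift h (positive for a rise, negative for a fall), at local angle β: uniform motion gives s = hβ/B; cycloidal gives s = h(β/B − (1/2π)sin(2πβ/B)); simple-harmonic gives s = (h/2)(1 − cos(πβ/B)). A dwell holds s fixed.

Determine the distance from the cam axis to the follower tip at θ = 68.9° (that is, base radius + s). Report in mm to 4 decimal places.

seg 1 [0°–29°] dwell: s stays 0.0000
seg 2 [29°–108.9°] cycloidal, h=28: θ=68.9° here. β=39.9, B=79.9. 28·(0.4994 − sin(2π·0.4994)/(2π)) = 13.9650 → s = 13.9650
radial distance = base radius + s = 31 + 13.9650 = 44.9650

44.9650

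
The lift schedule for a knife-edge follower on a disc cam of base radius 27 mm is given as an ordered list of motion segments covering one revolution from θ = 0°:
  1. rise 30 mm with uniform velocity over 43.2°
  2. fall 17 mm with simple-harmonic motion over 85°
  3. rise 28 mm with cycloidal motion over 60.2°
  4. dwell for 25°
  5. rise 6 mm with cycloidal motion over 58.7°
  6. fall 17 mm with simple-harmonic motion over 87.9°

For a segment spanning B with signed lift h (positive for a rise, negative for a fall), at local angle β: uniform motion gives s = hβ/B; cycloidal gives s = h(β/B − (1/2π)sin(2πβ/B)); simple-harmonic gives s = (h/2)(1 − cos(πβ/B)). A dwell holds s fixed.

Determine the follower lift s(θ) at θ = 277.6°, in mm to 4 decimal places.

seg 1 [0°–43.2°] uniform, h=30: full span → s += 30 → s = 30.0000
seg 2 [43.2°–128.2°] simple-harmonic, h=-17: full span → s += -17 → s = 13.0000
seg 3 [128.2°–188.4°] cycloidal, h=28: full span → s += 28 → s = 41.0000
seg 4 [188.4°–213.4°] dwell: s stays 41.0000
seg 5 [213.4°–272.1°] cycloidal, h=6: full span → s += 6 → s = 47.0000
seg 6 [272.1°–360°] simple-harmonic, h=-17: θ=277.6° here. β=5.5, B=87.9. -17/2·(1 − cos(π·0.0626)) = -0.1637 → s = 46.8363

46.8363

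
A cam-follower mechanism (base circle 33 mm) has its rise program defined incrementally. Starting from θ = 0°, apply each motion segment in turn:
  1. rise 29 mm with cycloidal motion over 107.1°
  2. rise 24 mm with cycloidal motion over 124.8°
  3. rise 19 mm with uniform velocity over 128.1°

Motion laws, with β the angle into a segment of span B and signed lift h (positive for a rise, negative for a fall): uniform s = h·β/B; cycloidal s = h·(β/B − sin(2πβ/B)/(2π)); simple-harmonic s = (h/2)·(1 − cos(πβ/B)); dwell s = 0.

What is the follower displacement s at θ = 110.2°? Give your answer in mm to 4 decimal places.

seg 1 [0°–107.1°] cycloidal, h=29: full span → s += 29 → s = 29.0000
seg 2 [107.1°–231.9°] cycloidal, h=24: θ=110.2° here. β=3.1, B=124.8. 24·(0.0248 − sin(2π·0.0248)/(2π)) = 0.0024 → s = 29.0024

29.0024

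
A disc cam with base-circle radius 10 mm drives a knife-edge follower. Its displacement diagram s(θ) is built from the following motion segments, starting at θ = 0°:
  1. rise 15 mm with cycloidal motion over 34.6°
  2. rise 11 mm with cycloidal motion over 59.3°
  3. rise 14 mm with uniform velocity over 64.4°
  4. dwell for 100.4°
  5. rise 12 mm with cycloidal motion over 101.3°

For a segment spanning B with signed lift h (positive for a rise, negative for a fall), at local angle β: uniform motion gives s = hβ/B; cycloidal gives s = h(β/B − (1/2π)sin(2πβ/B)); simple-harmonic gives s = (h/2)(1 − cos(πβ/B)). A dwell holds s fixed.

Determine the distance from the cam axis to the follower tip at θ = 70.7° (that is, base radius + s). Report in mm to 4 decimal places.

seg 1 [0°–34.6°] cycloidal, h=15: full span → s += 15 → s = 15.0000
seg 2 [34.6°–93.9°] cycloidal, h=11: θ=70.7° here. β=36.1, B=59.3. 11·(0.6088 − sin(2π·0.6088)/(2π)) = 7.8019 → s = 22.8019
radial distance = base radius + s = 10 + 22.8019 = 32.8019

32.8019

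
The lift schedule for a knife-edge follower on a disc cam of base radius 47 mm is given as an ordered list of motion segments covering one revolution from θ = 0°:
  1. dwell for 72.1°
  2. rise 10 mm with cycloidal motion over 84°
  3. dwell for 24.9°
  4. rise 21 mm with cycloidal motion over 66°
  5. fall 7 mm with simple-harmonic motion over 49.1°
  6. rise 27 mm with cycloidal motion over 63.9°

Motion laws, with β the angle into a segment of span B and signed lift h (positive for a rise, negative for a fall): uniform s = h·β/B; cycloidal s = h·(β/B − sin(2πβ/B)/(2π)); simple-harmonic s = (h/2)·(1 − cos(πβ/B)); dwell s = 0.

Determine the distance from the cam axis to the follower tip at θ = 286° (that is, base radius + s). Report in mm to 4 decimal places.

seg 1 [0°–72.1°] dwell: s stays 0.0000
seg 2 [72.1°–156.1°] cycloidal, h=10: full span → s += 10 → s = 10.0000
seg 3 [156.1°–181°] dwell: s stays 10.0000
seg 4 [181°–247°] cycloidal, h=21: full span → s += 21 → s = 31.0000
seg 5 [247°–296.1°] simple-harmonic, h=-7: θ=286° here. β=39, B=49.1. -7/2·(1 − cos(π·0.7943)) = -6.2943 → s = 24.7057
radial distance = base radius + s = 47 + 24.7057 = 71.7057

71.7057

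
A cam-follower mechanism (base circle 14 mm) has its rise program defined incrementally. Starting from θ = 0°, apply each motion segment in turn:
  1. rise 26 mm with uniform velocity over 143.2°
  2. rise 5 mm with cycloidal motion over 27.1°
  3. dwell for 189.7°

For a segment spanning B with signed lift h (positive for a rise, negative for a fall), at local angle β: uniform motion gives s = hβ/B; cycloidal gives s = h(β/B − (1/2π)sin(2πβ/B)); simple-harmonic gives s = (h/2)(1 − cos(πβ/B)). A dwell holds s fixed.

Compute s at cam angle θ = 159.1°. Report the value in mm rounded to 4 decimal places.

seg 1 [0°–143.2°] uniform, h=26: full span → s += 26 → s = 26.0000
seg 2 [143.2°–170.3°] cycloidal, h=5: θ=159.1° here. β=15.9, B=27.1. 5·(0.5867 − sin(2π·0.5867)/(2π)) = 3.3460 → s = 29.3460

29.3460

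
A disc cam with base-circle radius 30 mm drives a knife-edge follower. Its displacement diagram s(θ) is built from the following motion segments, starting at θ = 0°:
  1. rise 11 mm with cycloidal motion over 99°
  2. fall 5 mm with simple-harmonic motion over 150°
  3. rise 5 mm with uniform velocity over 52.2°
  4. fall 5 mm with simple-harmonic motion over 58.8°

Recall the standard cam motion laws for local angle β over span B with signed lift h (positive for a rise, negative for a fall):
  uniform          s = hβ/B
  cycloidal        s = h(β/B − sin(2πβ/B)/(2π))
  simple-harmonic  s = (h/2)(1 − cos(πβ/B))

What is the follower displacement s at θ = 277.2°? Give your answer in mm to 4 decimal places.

seg 1 [0°–99°] cycloidal, h=11: full span → s += 11 → s = 11.0000
seg 2 [99°–249°] simple-harmonic, h=-5: full span → s += -5 → s = 6.0000
seg 3 [249°–301.2°] uniform, h=5: θ=277.2° here. β=28.2, B=52.2. 5·28.2/52.2 = 2.7011 → s = 8.7011

8.7011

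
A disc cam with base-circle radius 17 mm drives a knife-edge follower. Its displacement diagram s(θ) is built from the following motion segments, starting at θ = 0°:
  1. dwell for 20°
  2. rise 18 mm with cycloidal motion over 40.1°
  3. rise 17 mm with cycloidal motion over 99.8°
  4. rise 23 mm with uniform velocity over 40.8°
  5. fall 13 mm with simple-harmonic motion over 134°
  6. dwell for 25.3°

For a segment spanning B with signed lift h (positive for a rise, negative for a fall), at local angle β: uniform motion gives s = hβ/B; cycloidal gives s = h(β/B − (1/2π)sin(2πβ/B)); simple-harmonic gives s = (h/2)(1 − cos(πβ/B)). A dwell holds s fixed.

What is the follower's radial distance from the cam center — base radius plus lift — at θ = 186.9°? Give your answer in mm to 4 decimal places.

seg 1 [0°–20°] dwell: s stays 0.0000
seg 2 [20°–60.1°] cycloidal, h=18: full span → s += 18 → s = 18.0000
seg 3 [60.1°–159.9°] cycloidal, h=17: full span → s += 17 → s = 35.0000
seg 4 [159.9°–200.7°] uniform, h=23: θ=186.9° here. β=27, B=40.8. 23·27/40.8 = 15.2206 → s = 50.2206
radial distance = base radius + s = 17 + 50.2206 = 67.2206

67.2206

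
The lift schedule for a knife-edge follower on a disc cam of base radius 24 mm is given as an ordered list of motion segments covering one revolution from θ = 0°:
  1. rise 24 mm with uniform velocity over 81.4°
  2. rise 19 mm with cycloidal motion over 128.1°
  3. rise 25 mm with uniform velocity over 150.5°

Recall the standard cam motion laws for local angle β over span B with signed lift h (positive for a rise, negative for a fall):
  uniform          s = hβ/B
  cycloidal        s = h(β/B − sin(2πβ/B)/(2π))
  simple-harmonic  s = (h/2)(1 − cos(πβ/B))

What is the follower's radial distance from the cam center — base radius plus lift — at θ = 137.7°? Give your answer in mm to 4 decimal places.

seg 1 [0°–81.4°] uniform, h=24: full span → s += 24 → s = 24.0000
seg 2 [81.4°–209.5°] cycloidal, h=19: θ=137.7° here. β=56.3, B=128.1. 19·(0.4395 − sin(2π·0.4395)/(2π)) = 7.2285 → s = 31.2285
radial distance = base radius + s = 24 + 31.2285 = 55.2285

55.2285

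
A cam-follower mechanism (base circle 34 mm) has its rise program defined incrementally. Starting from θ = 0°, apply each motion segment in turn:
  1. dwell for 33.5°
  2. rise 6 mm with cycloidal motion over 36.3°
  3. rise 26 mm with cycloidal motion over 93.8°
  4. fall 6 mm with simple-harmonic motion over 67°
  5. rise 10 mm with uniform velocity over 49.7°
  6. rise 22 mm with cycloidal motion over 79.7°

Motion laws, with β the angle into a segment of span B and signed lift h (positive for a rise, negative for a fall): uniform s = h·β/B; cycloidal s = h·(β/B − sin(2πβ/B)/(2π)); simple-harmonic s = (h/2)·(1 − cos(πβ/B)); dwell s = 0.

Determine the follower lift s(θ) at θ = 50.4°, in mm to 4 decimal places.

seg 1 [0°–33.5°] dwell: s stays 0.0000
seg 2 [33.5°–69.8°] cycloidal, h=6: θ=50.4° here. β=16.9, B=36.3. 6·(0.4656 − sin(2π·0.4656)/(2π)) = 2.5884 → s = 2.5884

2.5884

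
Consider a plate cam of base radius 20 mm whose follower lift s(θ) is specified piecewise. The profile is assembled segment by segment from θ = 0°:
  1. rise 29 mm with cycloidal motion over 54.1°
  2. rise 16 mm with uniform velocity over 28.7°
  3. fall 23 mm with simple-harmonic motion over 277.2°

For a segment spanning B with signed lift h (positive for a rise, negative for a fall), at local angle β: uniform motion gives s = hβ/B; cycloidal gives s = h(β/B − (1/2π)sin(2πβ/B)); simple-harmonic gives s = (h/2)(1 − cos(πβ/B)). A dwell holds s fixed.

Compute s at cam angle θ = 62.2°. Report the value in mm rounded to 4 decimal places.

seg 1 [0°–54.1°] cycloidal, h=29: full span → s += 29 → s = 29.0000
seg 2 [54.1°–82.8°] uniform, h=16: θ=62.2° here. β=8.1, B=28.7. 16·8.1/28.7 = 4.5157 → s = 33.5157

33.5157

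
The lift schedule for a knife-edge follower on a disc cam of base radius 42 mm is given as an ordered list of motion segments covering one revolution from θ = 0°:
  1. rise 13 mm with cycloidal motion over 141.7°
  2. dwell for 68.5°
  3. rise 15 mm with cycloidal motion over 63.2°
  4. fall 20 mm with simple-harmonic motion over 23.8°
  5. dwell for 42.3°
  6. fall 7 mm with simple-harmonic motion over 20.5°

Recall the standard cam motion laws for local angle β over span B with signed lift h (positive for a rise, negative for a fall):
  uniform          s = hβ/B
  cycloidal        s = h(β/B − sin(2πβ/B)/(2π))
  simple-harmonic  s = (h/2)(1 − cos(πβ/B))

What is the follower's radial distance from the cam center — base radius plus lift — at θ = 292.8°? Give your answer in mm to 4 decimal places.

seg 1 [0°–141.7°] cycloidal, h=13: full span → s += 13 → s = 13.0000
seg 2 [141.7°–210.2°] dwell: s stays 13.0000
seg 3 [210.2°–273.4°] cycloidal, h=15: full span → s += 15 → s = 28.0000
seg 4 [273.4°–297.2°] simple-harmonic, h=-20: θ=292.8° here. β=19.4, B=23.8. -20/2·(1 − cos(π·0.8151)) = -18.3602 → s = 9.6398
radial distance = base radius + s = 42 + 9.6398 = 51.6398

51.6398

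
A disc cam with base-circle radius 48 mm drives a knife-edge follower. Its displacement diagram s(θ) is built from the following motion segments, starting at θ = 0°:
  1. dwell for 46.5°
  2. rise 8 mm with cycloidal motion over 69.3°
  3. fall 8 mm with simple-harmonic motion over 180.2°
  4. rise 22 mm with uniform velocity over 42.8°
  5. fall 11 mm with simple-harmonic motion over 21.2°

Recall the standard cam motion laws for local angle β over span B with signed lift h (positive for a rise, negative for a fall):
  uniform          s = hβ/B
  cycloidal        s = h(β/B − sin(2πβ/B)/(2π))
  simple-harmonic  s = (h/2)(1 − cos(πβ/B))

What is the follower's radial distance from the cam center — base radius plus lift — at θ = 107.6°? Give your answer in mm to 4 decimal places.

seg 1 [0°–46.5°] dwell: s stays 0.0000
seg 2 [46.5°–115.8°] cycloidal, h=8: θ=107.6° here. β=61.1, B=69.3. 8·(0.8817 − sin(2π·0.8817)/(2π)) = 7.9152 → s = 7.9152
radial distance = base radius + s = 48 + 7.9152 = 55.9152

55.9152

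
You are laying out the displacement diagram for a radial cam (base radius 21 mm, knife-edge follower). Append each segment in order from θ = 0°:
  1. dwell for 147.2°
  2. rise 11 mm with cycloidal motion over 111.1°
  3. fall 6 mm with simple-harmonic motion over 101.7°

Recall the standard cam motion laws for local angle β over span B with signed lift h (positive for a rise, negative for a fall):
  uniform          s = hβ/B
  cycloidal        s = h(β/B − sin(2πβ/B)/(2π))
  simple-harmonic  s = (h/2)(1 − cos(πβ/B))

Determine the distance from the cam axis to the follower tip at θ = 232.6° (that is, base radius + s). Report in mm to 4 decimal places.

seg 1 [0°–147.2°] dwell: s stays 0.0000
seg 2 [147.2°–258.3°] cycloidal, h=11: θ=232.6° here. β=85.4, B=111.1. 11·(0.7687 − sin(2π·0.7687)/(2π)) = 10.1941 → s = 10.1941
radial distance = base radius + s = 21 + 10.1941 = 31.1941

31.1941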